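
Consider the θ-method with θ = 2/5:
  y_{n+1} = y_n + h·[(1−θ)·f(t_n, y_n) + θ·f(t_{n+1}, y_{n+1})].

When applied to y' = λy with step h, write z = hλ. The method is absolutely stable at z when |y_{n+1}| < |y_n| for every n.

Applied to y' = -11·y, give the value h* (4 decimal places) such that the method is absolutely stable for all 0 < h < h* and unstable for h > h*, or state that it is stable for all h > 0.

On y'=λy, z=hλ:
  y_{n+1} = y_n + z·[3/5·y_n + 2/5·y_{n+1}] ⇒ (1 − 2/5z)y_{n+1} = (1 + 3/5z)y_n
  R(z) = (1 + 3/5z)/(1 − 2/5z).

Need |R(x)|<1, x<0.
x=-1.65: |R|=0.0060
R=−1: 1+3/5x = −1+2/5x ⇒ -1/5x=2 ⇒ x=2/(-1/5)=-10.0000
Confirm numerically:
  x=-9.511: |R|=0.97964 <1
  x=-6.866: |R|=0.83269 <1
  x=-4.726: |R|=0.63507 <1
  x=-10.484: |R|=1.01864 >1
  x=-10.091: |R|=1.00361 >1
  x=-10.075: |R|=1.00298 >1
Stable set (-10.0000, 0).

(-10.0000,0); λ=-11 ⇒ h* = (10)/11 = 0.9091.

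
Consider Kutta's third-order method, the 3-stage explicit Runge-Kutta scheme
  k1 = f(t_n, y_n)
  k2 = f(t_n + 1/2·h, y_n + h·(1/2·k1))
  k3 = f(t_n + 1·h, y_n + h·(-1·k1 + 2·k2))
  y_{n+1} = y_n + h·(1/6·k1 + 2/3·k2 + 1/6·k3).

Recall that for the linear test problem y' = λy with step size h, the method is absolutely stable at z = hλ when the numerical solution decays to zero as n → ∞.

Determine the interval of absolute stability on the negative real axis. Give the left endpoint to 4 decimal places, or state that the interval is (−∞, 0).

With y'=λy (z=hλ):
  order 3, 3-stage ⇒ R(z)=1+z+z^2/2+z^3/6
  (e.g. R(-1.41)=0.11685, |R|=0.11685)

Solve |R(x)|<1 on ℝ⁻.
x=-1.41: |R|=0.1168
|R(-2.53)|=1.0286 |R(-1.86)|=0.2027 |R(-0.65)|=0.5155
Bisect:
  x_lo=-3.1068 |R|=2.2785  x_hi=-0.3194 |R|=0.7262
  mid=-1.71309 |R|=0.08364 →hi
  mid=-2.40993 |R|=0.83876 →hi
  mid=-2.75835 |R|=1.45191 →lo
  mid=-2.58414 |R|=1.12130 →lo
  mid=-2.49703 |R|=0.97435 →hi
  mid=-2.54058 |R|=1.04636 →lo
  mid=-2.51881 |R|=1.00999 →lo
  mid=-2.50792 |R|=0.99208 →hi
  ...
  [-2.51285,-2.51268] ⇒ x*=-2.5127
Stable set (-2.5127, 0).

z∈(-2.5127,0).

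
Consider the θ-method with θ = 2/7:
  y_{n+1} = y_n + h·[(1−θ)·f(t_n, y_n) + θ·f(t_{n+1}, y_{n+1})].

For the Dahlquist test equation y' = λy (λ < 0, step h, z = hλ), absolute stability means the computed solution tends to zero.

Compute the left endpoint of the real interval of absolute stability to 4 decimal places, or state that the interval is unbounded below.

Set f=λy, z=hλ:
  y_{n+1} = y_n + z·[5/7·y_n + 2/7·y_{n+1}] ⇒ (1 − 2/7z)y_{n+1} = (1 + 5/7z)y_n
  Hence R(z) = (1 + 5/7z)/(1 − 2/7z).

Solve |R(x)|<1 on ℝ⁻.
x=-0.72: |R|=0.4028
R=−1: 1+5/7x = −1+2/7x ⇒ -3/7x=2 ⇒ x=2/(-3/7)=-4.6667
Confirm numerically:
  x=-4.246: |R|=0.91854 <1
  x=-3.291: |R|=0.69614 <1
  x=-3.161: |R|=0.66094 <1
  x=-2.148: |R|=0.33109 <1
  x=-5.201: |R|=1.09212 >1
  x=-5.108: |R|=1.07691 >1
  x=-5.013: |R|=1.06102 >1
So |R|<1 on (-4.6667, 0).

z* = -4.6667.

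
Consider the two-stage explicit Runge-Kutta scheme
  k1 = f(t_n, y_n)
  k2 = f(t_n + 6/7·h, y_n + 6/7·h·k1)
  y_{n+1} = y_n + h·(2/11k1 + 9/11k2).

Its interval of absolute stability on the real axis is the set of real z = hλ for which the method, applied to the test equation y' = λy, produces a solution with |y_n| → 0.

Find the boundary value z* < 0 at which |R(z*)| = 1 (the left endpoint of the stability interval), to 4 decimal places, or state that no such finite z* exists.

z* = -1.4259.

Test eqn y'=λy, z=hλ:
  k1=λy_n ⇒ h·k1=z·y_n;  k2=λ(1+6/7z)y_n ⇒ h·k2=z(1+6/7z)y_n
  y_{n+1}/y_n = 1 + 2/11z + 9/11z(1+6/7z) = 1 + z + 54/77z²
  Hence R(z) = 1 + z + 54/77z².

Boundary: |R(x)|=1, x<0.
x=-0.62: |R|=0.6496
R=1: x+54/77x²=0 ⇒ x=−77/54=-1.4259; min R=1−1/(4·54/77)=0.6435>−1
Confirm numerically:
  x=-1.265: |R|=0.85724 <1
  x=-1.245: |R|=0.84203 <1
  x=-0.938: |R|=0.67903 <1
  x=-1.741: |R|=1.38469 >1
  x=-1.629: |R|=1.23199 >1
Stable set (-1.4259, 0).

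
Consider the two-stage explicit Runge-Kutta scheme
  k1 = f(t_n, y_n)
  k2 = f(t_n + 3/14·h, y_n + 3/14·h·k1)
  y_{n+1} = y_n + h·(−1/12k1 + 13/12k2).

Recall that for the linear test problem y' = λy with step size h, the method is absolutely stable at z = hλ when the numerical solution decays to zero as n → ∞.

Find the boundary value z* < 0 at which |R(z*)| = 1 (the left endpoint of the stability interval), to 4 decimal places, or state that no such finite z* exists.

z* = -4.3077.

Test eqn y'=λy, z=hλ:
  k1=λy_n ⇒ h·k1=z·y_n;  k2=λ(1+3/14z)y_n ⇒ h·k2=z(1+3/14z)y_n
  y_{n+1}/y_n = 1 − 1/12z + 13/12z(1+3/14z) = 1 + z + 13/56z²
  so R(z) = 1 + z + 13/56z².

Boundary: |R(x)|=1, x<0.
x=-0.85: |R|=0.3177
R=1: x+13/56x²=0 ⇒ x=−56/13=-4.3077; min R=1−1/(4·13/56)=-0.0769>−1
Confirm numerically:
  x=-3.445: |R|=0.31008 <1
  x=-3.390: |R|=0.27781 <1
  x=-1.858: |R|=0.05660 <1
  x=-4.862: |R|=1.62564 >1
  x=-4.635: |R|=1.35218 >1
So |R|<1 on (-4.3077, 0).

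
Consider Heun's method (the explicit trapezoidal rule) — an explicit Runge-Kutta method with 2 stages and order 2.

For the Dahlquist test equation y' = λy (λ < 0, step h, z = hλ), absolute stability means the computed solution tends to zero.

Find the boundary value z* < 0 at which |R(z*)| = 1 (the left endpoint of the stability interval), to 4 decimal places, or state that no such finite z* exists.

left endpoint -2.0000.

Set f=λy, z=hλ:
  order 2, 2-stage ⇒ R(z)=1+z+z^2/2
  (e.g. R(-1.57)=0.66245, |R|=0.66245)

Boundary: |R(x)|=1, x<0.
x=-1.57: |R|=0.6624
|R(-1.08)|=0.5032 |R(-0.89)|=0.5061 |R(-0.62)|=0.5722
Bisect:
  x_lo=-2.8616 |R|=2.2327  x_hi=-0.2186 |R|=0.8053
  mid=-1.54005 |R|=0.64583 →hi
  mid=-2.20080 |R|=1.22097 →lo
  mid=-1.87043 |R|=0.87882 →hi
  mid=-2.03562 |R|=1.03625 →lo
  mid=-1.95302 |R|=0.95413 →hi
  mid=-1.99432 |R|=0.99434 →hi
  mid=-2.01497 |R|=1.01508 →lo
  ...
  [-2.00013,-1.99997] ⇒ x*=-2.0000
Interval (-2.0000, 0).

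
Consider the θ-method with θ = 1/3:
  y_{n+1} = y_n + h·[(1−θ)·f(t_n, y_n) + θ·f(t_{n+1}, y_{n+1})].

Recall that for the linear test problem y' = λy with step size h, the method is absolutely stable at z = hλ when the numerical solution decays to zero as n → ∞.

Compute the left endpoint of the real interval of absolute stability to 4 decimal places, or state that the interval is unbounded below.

Test eqn y'=λy, z=hλ:
  y_{n+1} = y_n + z·[2/3·y_n + 1/3·y_{n+1}] ⇒ (1 − 1/3z)y_{n+1} = (1 + 2/3z)y_n
  ⇒ R(z) = (1 + 2/3z)/(1 − 1/3z).

Solve |R(x)|<1 on ℝ⁻.
x=-0.67: |R|=0.4523
R=−1: 1+2/3x = −1+1/3x ⇒ -1/3x=2 ⇒ x=2/(-1/3)=-6.0000
Confirm numerically:
  x=-5.277: |R|=0.91265 <1
  x=-4.916: |R|=0.86306 <1
  x=-3.592: |R|=0.63471 <1
  x=-6.541: |R|=1.05670 >1
  x=-6.077: |R|=1.00848 >1
So |R|<1 on (-6.0000, 0).

z* = -6.0000.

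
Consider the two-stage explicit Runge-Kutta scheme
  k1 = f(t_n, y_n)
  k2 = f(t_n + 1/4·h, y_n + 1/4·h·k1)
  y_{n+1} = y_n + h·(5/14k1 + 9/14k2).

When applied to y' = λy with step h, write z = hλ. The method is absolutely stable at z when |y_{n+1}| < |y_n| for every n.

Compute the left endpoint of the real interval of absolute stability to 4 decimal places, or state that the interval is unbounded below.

Set f=λy, z=hλ:
  k1=λy_n ⇒ h·k1=z·y_n;  k2=λ(1+1/4z)y_n ⇒ h·k2=z(1+1/4z)y_n
  y_{n+1}/y_n = 1 + 5/14z + 9/14z(1+1/4z) = 1 + z + 9/56z²
  R(z) = 1 + z + 9/56z².

Need |R(x)|<1, x<0.
x=-1.63: |R|=0.2030
R=1: x+9/56x²=0 ⇒ x=−56/9=-6.2222; min R=1−1/(4·9/56)=-0.5556>−1
Confirm numerically:
  x=-5.131: |R|=0.10015 <1
  x=-5.098: |R|=0.07890 <1
  x=-5.008: |R|=0.02272 <1
  x=-6.789: |R|=1.61841 >1
  x=-6.581: |R|=1.37947 >1
  x=-6.411: |R|=1.19451 >1
So |R|<1 on (-6.2222, 0).

left endpoint -6.2222.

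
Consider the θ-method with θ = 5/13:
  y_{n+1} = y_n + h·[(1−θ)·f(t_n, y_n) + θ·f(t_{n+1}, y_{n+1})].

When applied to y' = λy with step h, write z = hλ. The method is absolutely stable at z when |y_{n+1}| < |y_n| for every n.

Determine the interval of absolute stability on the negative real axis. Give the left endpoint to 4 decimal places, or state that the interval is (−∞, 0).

Set f=λy, z=hλ:
  y_{n+1} = y_n + z·[8/13·y_n + 5/13·y_{n+1}] ⇒ (1 − 5/13z)y_{n+1} = (1 + 8/13z)y_n
  so R(z) = (1 + 8/13z)/(1 − 5/13z).

Need |R(x)|<1, x<0.
x=-0.76: |R|=0.4119
R=−1: 1+8/13x = −1+5/13x ⇒ -3/13x=2 ⇒ x=2/(-3/13)=-8.6667
Confirm numerically:
  x=-8.112: |R|=0.96893 <1
  x=-6.745: |R|=0.87662 <1
  x=-5.931: |R|=0.80760 <1
  x=-9.065: |R|=1.02049 >1
  x=-9.035: |R|=1.01899 >1
  x=-8.790: |R|=1.00650 >1
Stable set (-8.6667, 0).

(-8.6667, 0).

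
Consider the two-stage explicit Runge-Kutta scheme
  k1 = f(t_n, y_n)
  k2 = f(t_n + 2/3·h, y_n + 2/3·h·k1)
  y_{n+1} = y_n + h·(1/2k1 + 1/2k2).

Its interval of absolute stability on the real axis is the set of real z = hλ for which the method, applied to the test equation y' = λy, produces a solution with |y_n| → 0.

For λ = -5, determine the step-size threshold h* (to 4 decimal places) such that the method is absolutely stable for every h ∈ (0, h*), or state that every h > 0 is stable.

(-3.0000,0); λ=-5 ⇒ h* = (3)/5 = 0.6000.

With y'=λy (z=hλ):
  k1=λy_n ⇒ h·k1=z·y_n;  k2=λ(1+2/3z)y_n ⇒ h·k2=z(1+2/3z)y_n
  y_{n+1}/y_n = 1 + 1/2z + 1/2z(1+2/3z) = 1 + z + 1/3z²
  so R(z) = 1 + z + 1/3z².

Need |R(x)|<1, x<0.
x=-0.37: |R|=0.6756
R=1: x+1/3x²=0 ⇒ x=−3=-3.0000; min R=1−1/(4·1/3)=0.2500>−1
Confirm numerically:
  x=-1.792: |R|=0.27842 <1
  x=-1.729: |R|=0.26748 <1
  x=-1.521: |R|=0.25015 <1
  x=-3.534: |R|=1.62905 >1
  x=-3.131: |R|=1.13672 >1
Interval (-3.0000, 0).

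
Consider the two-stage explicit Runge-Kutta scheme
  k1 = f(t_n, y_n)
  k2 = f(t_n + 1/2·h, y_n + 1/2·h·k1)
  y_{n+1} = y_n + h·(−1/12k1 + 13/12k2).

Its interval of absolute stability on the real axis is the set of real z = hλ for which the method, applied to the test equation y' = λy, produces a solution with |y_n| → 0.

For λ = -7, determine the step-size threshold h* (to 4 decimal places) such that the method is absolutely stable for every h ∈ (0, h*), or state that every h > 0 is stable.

(-1.8462,0); λ=-7 ⇒ h* = (24/13)/7 = 0.2637.

With y'=λy (z=hλ):
  k1=λy_n ⇒ h·k1=z·y_n;  k2=λ(1+1/2z)y_n ⇒ h·k2=z(1+1/2z)y_n
  y_{n+1}/y_n = 1 − 1/12z + 13/12z(1+1/2z) = 1 + z + 13/24z²
  ⇒ R(z) = 1 + z + 13/24z².

Solve |R(x)|<1 on ℝ⁻.
x=-1.45: |R|=0.6889
R=1: x+13/24x²=0 ⇒ x=−24/13=-1.8462; min R=1−1/(4·13/24)=0.5385>−1
Confirm numerically:
  x=-1.624: |R|=0.80458 <1
  x=-1.441: |R|=0.68376 <1
  x=-0.785: |R|=0.54879 <1
  x=-0.738: |R|=0.55702 <1
  x=-2.364: |R|=1.66310 >1
  x=-2.297: |R|=1.56095 >1
Stable set (-1.8462, 0).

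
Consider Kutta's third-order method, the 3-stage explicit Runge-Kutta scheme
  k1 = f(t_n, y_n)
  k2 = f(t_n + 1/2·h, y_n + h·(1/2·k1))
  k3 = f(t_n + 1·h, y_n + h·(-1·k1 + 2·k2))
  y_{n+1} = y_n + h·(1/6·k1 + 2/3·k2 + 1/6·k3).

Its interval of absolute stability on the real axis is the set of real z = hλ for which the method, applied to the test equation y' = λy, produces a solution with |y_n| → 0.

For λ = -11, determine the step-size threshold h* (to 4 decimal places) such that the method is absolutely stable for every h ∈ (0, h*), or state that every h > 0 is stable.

On y'=λy, z=hλ:
  order 3, 3-stage ⇒ R(z)=1+z+z^2/2+z^3/6
  (e.g. R(-1.7)=-0.07383, |R|=0.07383)

Boundary: |R(x)|=1, x<0.
x=-1.7: |R|=0.0738
|R(-2.35)|=0.7517 |R(-1.49)|=0.0687 |R(-0.89)|=0.3886
Bisect:
  x_lo=-2.9450 |R|=1.8656  x_hi=-0.3372 |R|=0.7133
  mid=-1.64109 |R|=0.03113 →hi
  mid=-2.29306 |R|=0.67353 →hi
  mid=-2.61904 |R|=1.18351 →lo
  mid=-2.45605 |R|=0.90918 →hi
  mid=-2.53754 |R|=1.04124 →lo
  mid=-2.49680 |R|=0.97397 →hi
  mid=-2.51717 |R|=1.00729 →lo
  mid=-2.50698 |R|=0.99055 →hi
  mid=-2.51208 |R|=0.99890 →hi
  mid=-2.51462 |R|=1.00309 →lo
  ...
  [-2.51287,-2.51271] ⇒ x*=-2.5127
So |R|<1 on (-2.5127, 0).

(-2.5127,0); λ=-11 ⇒ h* = 0.2284.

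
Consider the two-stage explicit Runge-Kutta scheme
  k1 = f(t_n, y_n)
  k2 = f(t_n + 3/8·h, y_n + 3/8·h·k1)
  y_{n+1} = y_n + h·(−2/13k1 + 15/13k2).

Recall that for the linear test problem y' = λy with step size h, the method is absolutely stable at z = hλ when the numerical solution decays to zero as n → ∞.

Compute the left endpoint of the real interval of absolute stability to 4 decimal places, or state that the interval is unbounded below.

Test eqn y'=λy, z=hλ:
  k1=λy_n ⇒ h·k1=z·y_n;  k2=λ(1+3/8z)y_n ⇒ h·k2=z(1+3/8z)y_n
  y_{n+1}/y_n = 1 − 2/13z + 15/13z(1+3/8z) = 1 + z + 45/104z²
  R(z) = 1 + z + 45/104z².

Find x<0 with |R(x)|<1.
x=-1.49: |R|=0.4706
R=1: x+45/104x²=0 ⇒ x=−104/45=-2.3111; min R=1−1/(4·45/104)=0.4222>−1
Confirm numerically:
  x=-2.127: |R|=0.83056 <1
  x=-2.032: |R|=0.75460 <1
  x=-1.654: |R|=0.52972 <1
  x=-1.375: |R|=0.44306 <1
  x=-2.890: |R|=1.72389 >1
  x=-2.522: |R|=1.23013 >1
  x=-2.361: |R|=1.05097 >1
So |R|<1 on (-2.3111, 0).

z* = -2.3111.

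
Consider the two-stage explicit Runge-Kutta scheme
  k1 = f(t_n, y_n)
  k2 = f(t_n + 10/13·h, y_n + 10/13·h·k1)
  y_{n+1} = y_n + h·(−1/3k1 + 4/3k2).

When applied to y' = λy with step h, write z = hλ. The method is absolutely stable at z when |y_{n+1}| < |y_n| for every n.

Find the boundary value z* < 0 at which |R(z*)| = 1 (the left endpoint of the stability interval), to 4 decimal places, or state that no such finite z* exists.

Set f=λy, z=hλ:
  k1=λy_n ⇒ h·k1=z·y_n;  k2=λ(1+10/13z)y_n ⇒ h·k2=z(1+10/13z)y_n
  y_{n+1}/y_n = 1 − 1/3z + 4/3z(1+10/13z) = 1 + z + 40/39z²
  ⇒ R(z) = 1 + z + 40/39z².

Boundary: |R(x)|=1, x<0.
x=-1.14: |R|=1.1929
R=1: x+40/39x²=0 ⇒ x=−39/40=-0.9750; min R=1−1/(4·40/39)=0.7562>−1
Confirm numerically:
  x=-0.803: |R|=0.85834 <1
  x=-0.667: |R|=0.78930 <1
  x=-0.567: |R|=0.76273 <1
  x=-0.472: |R|=0.75650 <1
  x=-1.479: |R|=1.76453 >1
  x=-1.165: |R|=1.22703 >1
  x=-1.117: |R|=1.16268 >1
Interval (-0.9750, 0).

left endpoint -0.9750.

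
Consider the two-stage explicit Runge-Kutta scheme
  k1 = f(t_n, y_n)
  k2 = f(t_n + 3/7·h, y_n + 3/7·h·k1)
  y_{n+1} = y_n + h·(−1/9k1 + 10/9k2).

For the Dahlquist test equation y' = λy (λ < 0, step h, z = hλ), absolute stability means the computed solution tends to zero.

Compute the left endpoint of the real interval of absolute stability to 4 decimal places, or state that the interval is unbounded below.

On y'=λy, z=hλ:
  k1=λy_n ⇒ h·k1=z·y_n;  k2=λ(1+3/7z)y_n ⇒ h·k2=z(1+3/7z)y_n
  y_{n+1}/y_n = 1 − 1/9z + 10/9z(1+3/7z) = 1 + z + 10/21z²
  Hence R(z) = 1 + z + 10/21z².

Boundary: |R(x)|=1, x<0.
x=-1.13: |R|=0.4780
R=1: x+10/21x²=0 ⇒ x=−21/10=-2.1000; min R=1−1/(4·10/21)=0.4750>−1
Confirm numerically:
  x=-2.013: |R|=0.91660 <1
  x=-1.864: |R|=0.79052 <1
  x=-1.790: |R|=0.73576 <1
  x=-1.457: |R|=0.55388 <1
  x=-2.481: |R|=1.45012 >1
  x=-2.390: |R|=1.33005 >1
  x=-2.316: |R|=1.23822 >1
So |R|<1 on (-2.1000, 0).

left endpoint -2.1000.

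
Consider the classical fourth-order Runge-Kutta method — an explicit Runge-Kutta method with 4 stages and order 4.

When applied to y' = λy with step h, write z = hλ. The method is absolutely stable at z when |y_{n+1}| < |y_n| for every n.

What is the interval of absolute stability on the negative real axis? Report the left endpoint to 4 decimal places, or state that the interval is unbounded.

On y'=λy, z=hλ:
  order 4, 4-stage ⇒ R(z)=1+z+z^2/2+z^3/6+z^4/24
  (e.g. R(-1.09)=0.34703, |R|=0.34703)

Need |R(x)|<1, x<0.
x=-1.09: |R|=0.3470
|R(-2.84)|=1.0857 |R(-1.14)|=0.3332 |R(-0.81)|=0.4474
Bisect:
  x_lo=-3.2799 |R|=2.0403  x_hi=-0.1209 |R|=0.8861
  mid=-1.70043 |R|=0.27420 →hi
  mid=-2.49017 |R|=0.63889 →hi
  mid=-2.88504 |R|=1.16110 →lo
  mid=-2.68760 |R|=0.86243 →hi
  mid=-2.78632 |R|=1.00155 →lo
  mid=-2.73696 |R|=0.92954 →hi
  mid=-2.76164 |R|=0.96492 →hi
  mid=-2.77398 |R|=0.98308 →hi
  mid=-2.78015 |R|=0.99227 →hi
  mid=-2.78323 |R|=0.99690 →hi
  ...
  [-2.78536,-2.78516] ⇒ x*=-2.7853
So |R|<1 on (-2.7853, 0).

z∈(-2.7853,0).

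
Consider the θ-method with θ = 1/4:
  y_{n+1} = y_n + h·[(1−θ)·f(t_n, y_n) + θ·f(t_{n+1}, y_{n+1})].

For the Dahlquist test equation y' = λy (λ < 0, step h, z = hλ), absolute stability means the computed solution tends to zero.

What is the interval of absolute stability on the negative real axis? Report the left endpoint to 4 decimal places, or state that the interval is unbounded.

z∈(-4.0000,0).

Test eqn y'=λy, z=hλ:
  y_{n+1} = y_n + z·[3/4·y_n + 1/4·y_{n+1}] ⇒ (1 − 1/4z)y_{n+1} = (1 + 3/4z)y_n
  Hence R(z) = (1 + 3/4z)/(1 − 1/4z).

Solve |R(x)|<1 on ℝ⁻.
x=-0.78: |R|=0.3473
R=−1: 1+3/4x = −1+1/4x ⇒ -1/2x=2 ⇒ x=2/(-1/2)=-4.0000
Confirm numerically:
  x=-3.494: |R|=0.86496 <1
  x=-1.911: |R|=0.29318 <1
  x=-1.820: |R|=0.25086 <1
  x=-4.415: |R|=1.09863 >1
  x=-4.084: |R|=1.02078 >1
Interval (-4.0000, 0).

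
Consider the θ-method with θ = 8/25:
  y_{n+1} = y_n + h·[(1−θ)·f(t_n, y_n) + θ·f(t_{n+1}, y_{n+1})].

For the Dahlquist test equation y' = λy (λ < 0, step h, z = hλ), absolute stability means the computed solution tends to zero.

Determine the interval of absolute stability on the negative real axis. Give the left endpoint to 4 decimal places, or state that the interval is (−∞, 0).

z∈(-5.5556,0).

On y'=λy, z=hλ:
  y_{n+1} = y_n + z·[17/25·y_n + 8/25·y_{n+1}] ⇒ (1 − 8/25z)y_{n+1} = (1 + 17/25z)y_n
  Hence R(z) = (1 + 17/25z)/(1 − 8/25z).

Boundary: |R(x)|=1, x<0.
x=-1.77: |R|=0.1300
R=−1: 1+17/25x = −1+8/25x ⇒ -9/25x=2 ⇒ x=2/(-9/25)=-5.5556
Confirm numerically:
  x=-4.742: |R|=0.88366 <1
  x=-3.254: |R|=0.59410 <1
  x=-2.497: |R|=0.38796 <1
  x=-6.145: |R|=1.07153 >1
  x=-5.864: |R|=1.03860 >1
  x=-5.778: |R|=1.02811 >1
Interval (-5.5556, 0).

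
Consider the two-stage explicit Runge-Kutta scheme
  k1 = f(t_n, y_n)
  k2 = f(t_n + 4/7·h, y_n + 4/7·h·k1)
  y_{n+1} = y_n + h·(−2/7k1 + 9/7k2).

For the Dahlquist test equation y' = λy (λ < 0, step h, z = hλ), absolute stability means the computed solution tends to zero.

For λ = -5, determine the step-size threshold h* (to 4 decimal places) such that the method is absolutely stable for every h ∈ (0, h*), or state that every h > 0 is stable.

(-1.3611,0); λ=-5 ⇒ h* = (49/36)/5 = 0.2722.

With y'=λy (z=hλ):
  k1=λy_n ⇒ h·k1=z·y_n;  k2=λ(1+4/7z)y_n ⇒ h·k2=z(1+4/7z)y_n
  y_{n+1}/y_n = 1 − 2/7z + 9/7z(1+4/7z) = 1 + z + 36/49z²
  so R(z) = 1 + z + 36/49z².

Need |R(x)|<1, x<0.
x=-0.96: |R|=0.7171
R=1: x+36/49x²=0 ⇒ x=−49/36=-1.3611; min R=1−1/(4·36/49)=0.6597>−1
Confirm numerically:
  x=-1.301: |R|=0.94254 <1
  x=-1.187: |R|=0.84816 <1
  x=-0.903: |R|=0.69608 <1
  x=-1.836: |R|=1.64058 >1
  x=-1.820: |R|=1.61360 >1
  x=-1.739: |R|=1.48280 >1
So |R|<1 on (-1.3611, 0).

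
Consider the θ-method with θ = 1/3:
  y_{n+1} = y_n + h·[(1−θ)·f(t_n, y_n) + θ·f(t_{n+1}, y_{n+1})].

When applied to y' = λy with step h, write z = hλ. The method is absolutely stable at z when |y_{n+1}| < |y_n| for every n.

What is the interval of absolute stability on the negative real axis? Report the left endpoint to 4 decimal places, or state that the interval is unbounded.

On y'=λy, z=hλ:
  y_{n+1} = y_n + z·[2/3·y_n + 1/3·y_{n+1}] ⇒ (1 − 1/3z)y_{n+1} = (1 + 2/3z)y_n
  ⇒ R(z) = (1 + 2/3z)/(1 − 1/3z).

Solve |R(x)|<1 on ℝ⁻.
x=-1.37: |R|=0.0595
R=−1: 1+2/3x = −1+1/3x ⇒ -1/3x=2 ⇒ x=2/(-1/3)=-6.0000
Confirm numerically:
  x=-4.486: |R|=0.79776 <1
  x=-4.322: |R|=0.77083 <1
  x=-2.622: |R|=0.39915 <1
  x=-2.424: |R|=0.34071 <1
  x=-6.296: |R|=1.03184 >1
  x=-6.130: |R|=1.01424 >1
Interval (-6.0000, 0).

(-6.0000, 0).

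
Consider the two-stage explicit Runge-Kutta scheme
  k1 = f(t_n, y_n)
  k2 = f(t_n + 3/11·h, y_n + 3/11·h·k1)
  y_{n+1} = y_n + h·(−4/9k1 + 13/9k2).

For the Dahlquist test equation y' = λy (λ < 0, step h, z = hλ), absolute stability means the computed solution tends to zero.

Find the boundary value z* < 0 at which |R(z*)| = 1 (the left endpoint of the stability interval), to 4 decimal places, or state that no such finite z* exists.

Set f=λy, z=hλ:
  k1=λy_n ⇒ h·k1=z·y_n;  k2=λ(1+3/11z)y_n ⇒ h·k2=z(1+3/11z)y_n
  y_{n+1}/y_n = 1 − 4/9z + 13/9z(1+3/11z) = 1 + z + 13/33z²
  Hence R(z) = 1 + z + 13/33z².

Find x<0 with |R(x)|<1.
x=-0.49: |R|=0.6046
R=1: x+13/33x²=0 ⇒ x=−33/13=-2.5385; min R=1−1/(4·13/33)=0.3654>−1
Confirm numerically:
  x=-1.942: |R|=0.54369 <1
  x=-1.662: |R|=0.42616 <1
  x=-1.060: |R|=0.38263 <1
  x=-1.023: |R|=0.38927 <1
  x=-2.716: |R|=1.18996 >1
  x=-2.638: |R|=1.10344 >1
Interval (-2.5385, 0).

z* = -2.5385.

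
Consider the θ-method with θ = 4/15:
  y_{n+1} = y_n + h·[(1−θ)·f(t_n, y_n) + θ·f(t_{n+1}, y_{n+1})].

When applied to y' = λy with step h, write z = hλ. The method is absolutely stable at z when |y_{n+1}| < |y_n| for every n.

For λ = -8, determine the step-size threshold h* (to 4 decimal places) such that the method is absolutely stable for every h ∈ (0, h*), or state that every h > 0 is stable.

(-4.2857,0); λ=-8 ⇒ h* = (30/7)/8 = 0.5357.

Set f=λy, z=hλ:
  y_{n+1} = y_n + z·[11/15·y_n + 4/15·y_{n+1}] ⇒ (1 − 4/15z)y_{n+1} = (1 + 11/15z)y_n
  Hence R(z) = (1 + 11/15z)/(1 − 4/15z).

Find x<0 with |R(x)|<1.
x=-1.23: |R|=0.0738
R=−1: 1+11/15x = −1+4/15x ⇒ -7/15x=2 ⇒ x=2/(-7/15)=-4.2857
Confirm numerically:
  x=-3.328: |R|=0.76321 <1
  x=-2.796: |R|=0.60174 <1
  x=-2.256: |R|=0.40859 <1
  x=-4.849: |R|=1.11464 >1
  x=-4.478: |R|=1.04090 >1
  x=-4.376: |R|=1.01944 >1
So |R|<1 on (-4.2857, 0).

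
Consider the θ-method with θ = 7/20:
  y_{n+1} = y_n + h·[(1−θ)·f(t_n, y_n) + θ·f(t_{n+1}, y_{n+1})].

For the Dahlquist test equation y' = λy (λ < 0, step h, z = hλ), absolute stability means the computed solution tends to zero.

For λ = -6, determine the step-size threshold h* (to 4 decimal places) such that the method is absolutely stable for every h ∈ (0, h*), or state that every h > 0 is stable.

(-6.6667,0); λ=-6 ⇒ h* = (20/3)/6 = 1.1111.

With y'=λy (z=hλ):
  y_{n+1} = y_n + z·[13/20·y_n + 7/20·y_{n+1}] ⇒ (1 − 7/20z)y_{n+1} = (1 + 13/20z)y_n
  Hence R(z) = (1 + 13/20z)/(1 − 7/20z).

Boundary: |R(x)|=1, x<0.
x=-1.12: |R|=0.1954
R=−1: 1+13/20x = −1+7/20x ⇒ -3/10x=2 ⇒ x=2/(-3/10)=-6.6667
Confirm numerically:
  x=-4.644: |R|=0.76887 <1
  x=-3.935: |R|=0.65527 <1
  x=-3.905: |R|=0.64994 <1
  x=-3.859: |R|=0.64167 <1
  x=-6.801: |R|=1.01192 >1
  x=-6.722: |R|=1.00495 >1
Stable set (-6.6667, 0).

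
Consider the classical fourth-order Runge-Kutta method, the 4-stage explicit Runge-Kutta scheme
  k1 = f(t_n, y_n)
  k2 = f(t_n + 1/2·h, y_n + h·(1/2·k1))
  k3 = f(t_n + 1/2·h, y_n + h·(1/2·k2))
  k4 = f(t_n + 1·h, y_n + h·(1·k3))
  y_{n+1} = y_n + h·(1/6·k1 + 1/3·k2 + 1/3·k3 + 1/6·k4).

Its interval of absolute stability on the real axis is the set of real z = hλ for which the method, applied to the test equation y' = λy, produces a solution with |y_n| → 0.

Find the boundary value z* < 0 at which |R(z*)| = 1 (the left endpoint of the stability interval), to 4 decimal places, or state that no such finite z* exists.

With y'=λy (z=hλ):
  order 4, 4-stage ⇒ R(z)=1+z+z^2/2+z^3/6+z^4/24
  (e.g. R(-1.8)=0.28540, |R|=0.28540)

Solve |R(x)|<1 on ℝ⁻.
x=-1.8: |R|=0.2854
|R(-2.44)|=0.5926 |R(-1.36)|=0.2881 |R(-0.78)|=0.4605
Bisect:
  x_lo=-3.5267 |R|=2.8272  x_hi=-0.1325 |R|=0.8759
  mid=-1.82963 |R|=0.29027 →hi
  mid=-2.67819 |R|=0.85017 →hi
  mid=-3.10247 |R|=1.59342 →lo
  mid=-2.89033 |R|=1.17026 →lo
  mid=-2.78426 |R|=0.99844 →hi
  mid=-2.83729 |R|=1.08127 →lo
  mid=-2.81078 |R|=1.03910 →lo
  mid=-2.79752 |R|=1.01859 →lo
  mid=-2.79089 |R|=1.00847 →lo
  ...
  [-2.78529,-2.78509] ⇒ x*=-2.7853
Stable set (-2.7853, 0).

z* = -2.7853.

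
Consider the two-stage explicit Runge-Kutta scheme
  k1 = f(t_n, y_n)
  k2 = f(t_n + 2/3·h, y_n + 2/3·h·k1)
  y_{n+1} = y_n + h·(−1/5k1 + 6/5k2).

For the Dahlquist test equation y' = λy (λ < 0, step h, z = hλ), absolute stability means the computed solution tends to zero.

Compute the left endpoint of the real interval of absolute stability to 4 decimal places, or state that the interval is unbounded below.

left endpoint -1.2500.

With y'=λy (z=hλ):
  k1=λy_n ⇒ h·k1=z·y_n;  k2=λ(1+2/3z)y_n ⇒ h·k2=z(1+2/3z)y_n
  y_{n+1}/y_n = 1 − 1/5z + 6/5z(1+2/3z) = 1 + z + 4/5z²
  Hence R(z) = 1 + z + 4/5z².

Boundary: |R(x)|=1, x<0.
x=-0.88: |R|=0.7395
R=1: x+4/5x²=0 ⇒ x=−5/4=-1.2500; min R=1−1/(4·4/5)=0.6875>−1
Confirm numerically:
  x=-1.134: |R|=0.89476 <1
  x=-0.954: |R|=0.77409 <1
  x=-0.881: |R|=0.73993 <1
  x=-0.543: |R|=0.69288 <1
  x=-1.397: |R|=1.16429 >1
  x=-1.374: |R|=1.13630 >1
So |R|<1 on (-1.2500, 0).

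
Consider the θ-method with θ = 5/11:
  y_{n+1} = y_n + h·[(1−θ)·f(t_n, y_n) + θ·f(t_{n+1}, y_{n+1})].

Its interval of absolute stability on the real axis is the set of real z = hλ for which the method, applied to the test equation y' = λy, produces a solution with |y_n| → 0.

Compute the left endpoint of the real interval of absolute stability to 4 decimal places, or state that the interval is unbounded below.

Test eqn y'=λy, z=hλ:
  y_{n+1} = y_n + z·[6/11·y_n + 5/11·y_{n+1}] ⇒ (1 − 5/11z)y_{n+1} = (1 + 6/11z)y_n
  Hence R(z) = (1 + 6/11z)/(1 − 5/11z).

Need |R(x)|<1, x<0.
x=-1.37: |R|=0.1557
R=−1: 1+6/11x = −1+5/11x ⇒ -1/11x=2 ⇒ x=2/(-1/11)=-22.0000
Confirm numerically:
  x=-21.777: |R|=0.99814 <1
  x=-21.432: |R|=0.99519 <1
  x=-20.796: |R|=0.98953 <1
  x=-11.061: |R|=0.83502 <1
  x=-22.491: |R|=1.00398 >1
  x=-22.101: |R|=1.00083 >1
  x=-22.024: |R|=1.00020 >1
Interval (-22.0000, 0).

left endpoint -22.0000.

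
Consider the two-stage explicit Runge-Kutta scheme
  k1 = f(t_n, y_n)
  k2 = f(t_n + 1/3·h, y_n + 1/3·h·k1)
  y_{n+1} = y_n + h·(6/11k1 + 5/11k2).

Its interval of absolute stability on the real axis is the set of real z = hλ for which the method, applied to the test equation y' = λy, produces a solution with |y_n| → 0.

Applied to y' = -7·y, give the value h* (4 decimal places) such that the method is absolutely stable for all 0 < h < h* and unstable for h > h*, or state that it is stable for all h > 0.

Test eqn y'=λy, z=hλ:
  k1=λy_n ⇒ h·k1=z·y_n;  k2=λ(1+1/3z)y_n ⇒ h·k2=z(1+1/3z)y_n
  y_{n+1}/y_n = 1 + 6/11z + 5/11z(1+1/3z) = 1 + z + 5/33z²
  R(z) = 1 + z + 5/33z².

Find x<0 with |R(x)|<1.
x=-1.58: |R|=0.2018
R=1: x+5/33x²=0 ⇒ x=−33/5=-6.6000; min R=1−1/(4·5/33)=-0.6500>−1
Confirm numerically:
  x=-5.302: |R|=0.04273 <1
  x=-3.565: |R|=0.63936 <1
  x=-3.209: |R|=0.64875 <1
  x=-7.128: |R|=1.57024 >1
  x=-6.705: |R|=1.10667 >1
  x=-6.659: |R|=1.05953 >1
Interval (-6.6000, 0).

(-6.6000,0); λ=-7 ⇒ h* = (33/5)/7 = 0.9429.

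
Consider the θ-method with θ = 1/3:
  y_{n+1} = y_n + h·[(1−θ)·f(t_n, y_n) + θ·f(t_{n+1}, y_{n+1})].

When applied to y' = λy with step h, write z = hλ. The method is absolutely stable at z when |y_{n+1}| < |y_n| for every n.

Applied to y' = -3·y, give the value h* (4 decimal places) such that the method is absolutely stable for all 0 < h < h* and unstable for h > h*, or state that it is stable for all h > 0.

(-6.0000,0); λ=-3 ⇒ h* = (6)/3 = 2.0000.

Set f=λy, z=hλ:
  y_{n+1} = y_n + z·[2/3·y_n + 1/3·y_{n+1}] ⇒ (1 − 1/3z)y_{n+1} = (1 + 2/3z)y_n
  R(z) = (1 + 2/3z)/(1 − 1/3z).

Need |R(x)|<1, x<0.
x=-1.51: |R|=0.0044
R=−1: 1+2/3x = −1+1/3x ⇒ -1/3x=2 ⇒ x=2/(-1/3)=-6.0000
Confirm numerically:
  x=-5.683: |R|=0.96349 <1
  x=-4.981: |R|=0.87232 <1
  x=-4.710: |R|=0.83268 <1
  x=-6.550: |R|=1.05759 >1
  x=-6.344: |R|=1.03682 >1
So |R|<1 on (-6.0000, 0).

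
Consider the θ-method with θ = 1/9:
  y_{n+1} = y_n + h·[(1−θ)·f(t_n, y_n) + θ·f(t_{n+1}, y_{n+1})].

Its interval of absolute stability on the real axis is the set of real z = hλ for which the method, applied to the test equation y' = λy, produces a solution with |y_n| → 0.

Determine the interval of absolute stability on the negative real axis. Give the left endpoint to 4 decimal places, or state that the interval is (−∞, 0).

With y'=λy (z=hλ):
  y_{n+1} = y_n + z·[8/9·y_n + 1/9·y_{n+1}] ⇒ (1 − 1/9z)y_{n+1} = (1 + 8/9z)y_n
  ⇒ R(z) = (1 + 8/9z)/(1 − 1/9z).

Boundary: |R(x)|=1, x<0.
x=-1.34: |R|=0.1663
R=−1: 1+8/9x = −1+1/9x ⇒ -7/9x=2 ⇒ x=2/(-7/9)=-2.5714
Confirm numerically:
  x=-1.721: |R|=0.44473 <1
  x=-1.703: |R|=0.43203 <1
  x=-1.357: |R|=0.17920 <1
  x=-3.138: |R|=1.32674 >1
  x=-2.931: |R|=1.21096 >1
  x=-2.899: |R|=1.19271 >1
So |R|<1 on (-2.5714, 0).

z∈(-2.5714,0).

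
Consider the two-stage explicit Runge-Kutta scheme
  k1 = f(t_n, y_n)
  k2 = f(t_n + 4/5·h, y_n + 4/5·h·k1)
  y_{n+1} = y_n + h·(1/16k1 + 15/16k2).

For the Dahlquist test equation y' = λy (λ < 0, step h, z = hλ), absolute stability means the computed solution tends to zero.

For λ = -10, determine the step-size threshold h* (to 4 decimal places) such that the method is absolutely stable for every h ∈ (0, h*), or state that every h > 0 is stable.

Test eqn y'=λy, z=hλ:
  k1=λy_n ⇒ h·k1=z·y_n;  k2=λ(1+4/5z)y_n ⇒ h·k2=z(1+4/5z)y_n
  y_{n+1}/y_n = 1 + 1/16z + 15/16z(1+4/5z) = 1 + z + 3/4z²
  R(z) = 1 + z + 3/4z².

Solve |R(x)|<1 on ℝ⁻.
x=-1.06: |R|=0.7827
R=1: x+3/4x²=0 ⇒ x=−4/3=-1.3333; min R=1−1/(4·3/4)=0.6667>−1
Confirm numerically:
  x=-1.286: |R|=0.95435 <1
  x=-0.959: |R|=0.73076 <1
  x=-0.719: |R|=0.66872 <1
  x=-0.625: |R|=0.66797 <1
  x=-1.856: |R|=1.72755 >1
  x=-1.851: |R|=1.71865 >1
  x=-1.608: |R|=1.33125 >1
Stable set (-1.3333, 0).

(-1.3333,0); λ=-10 ⇒ h* = (4/3)/10 = 0.1333.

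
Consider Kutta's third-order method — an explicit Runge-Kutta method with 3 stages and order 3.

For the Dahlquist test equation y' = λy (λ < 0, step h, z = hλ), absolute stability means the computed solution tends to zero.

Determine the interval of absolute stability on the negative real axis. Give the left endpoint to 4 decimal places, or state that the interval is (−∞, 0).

Set f=λy, z=hλ:
  order 3, 3-stage ⇒ R(z)=1+z+z^2/2+z^3/6
  (e.g. R(-0.63)=0.52678, |R|=0.52678)

Find x<0 with |R(x)|<1.
x=-0.63: |R|=0.5268
|R(-2.44)|=0.8843 |R(-0.85)|=0.4089 |R(-0.61)|=0.5382
Bisect:
  x_lo=-2.9553 |R|=1.8902  x_hi=-0.3785 |R|=0.6841
  mid=-1.66688 |R|=0.04954 →hi
  mid=-2.31108 |R|=0.69782 →hi
  mid=-2.63318 |R|=1.20929 →lo
  mid=-2.47213 |R|=0.93446 →hi
  mid=-2.55266 |R|=1.06684 →lo
  mid=-2.51240 |R|=0.99943 →hi
  mid=-2.53253 |R|=1.03282 →lo
  mid=-2.52246 |R|=1.01605 →lo
  ...
  [-2.51287,-2.51271] ⇒ x*=-2.5127
Interval (-2.5127, 0).

z∈(-2.5127,0).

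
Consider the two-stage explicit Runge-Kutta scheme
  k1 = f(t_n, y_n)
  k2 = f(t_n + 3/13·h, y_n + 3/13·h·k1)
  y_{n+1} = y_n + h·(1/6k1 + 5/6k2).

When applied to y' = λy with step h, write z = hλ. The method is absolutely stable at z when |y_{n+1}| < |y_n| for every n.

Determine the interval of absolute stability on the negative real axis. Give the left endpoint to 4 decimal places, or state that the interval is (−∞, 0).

(-5.2000, 0).

With y'=λy (z=hλ):
  k1=λy_n ⇒ h·k1=z·y_n;  k2=λ(1+3/13z)y_n ⇒ h·k2=z(1+3/13z)y_n
  y_{n+1}/y_n = 1 + 1/6z + 5/6z(1+3/13z) = 1 + z + 5/26z²
  Hence R(z) = 1 + z + 5/26z².

Need |R(x)|<1, x<0.
x=-1.79: |R|=0.1738
R=1: x+5/26x²=0 ⇒ x=−26/5=-5.2000; min R=1−1/(4·5/26)=-0.3000>−1
Confirm numerically:
  x=-4.882: |R|=0.70145 <1
  x=-4.798: |R|=0.62908 <1
  x=-3.622: |R|=0.09914 <1
  x=-2.751: |R|=0.29562 <1
  x=-5.659: |R|=1.49952 >1
  x=-5.343: |R|=1.14693 >1
Interval (-5.2000, 0).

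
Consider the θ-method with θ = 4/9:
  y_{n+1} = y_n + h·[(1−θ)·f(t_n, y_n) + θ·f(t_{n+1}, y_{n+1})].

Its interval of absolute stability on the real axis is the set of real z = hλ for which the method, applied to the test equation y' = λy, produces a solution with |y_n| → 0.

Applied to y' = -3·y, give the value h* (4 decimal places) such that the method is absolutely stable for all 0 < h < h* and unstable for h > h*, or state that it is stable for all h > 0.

Test eqn y'=λy, z=hλ:
  y_{n+1} = y_n + z·[5/9·y_n + 4/9·y_{n+1}] ⇒ (1 − 4/9z)y_{n+1} = (1 + 5/9z)y_n
  R(z) = (1 + 5/9z)/(1 − 4/9z).

Find x<0 with |R(x)|<1.
x=-0.41: |R|=0.6532
R=−1: 1+5/9x = −1+4/9x ⇒ -1/9x=2 ⇒ x=2/(-1/9)=-18.0000
Confirm numerically:
  x=-16.826: |R|=0.98461 <1
  x=-14.163: |R|=0.94156 <1
  x=-9.139: |R|=0.80549 <1
  x=-18.427: |R|=1.00516 >1
  x=-18.364: |R|=1.00441 >1
  x=-18.264: |R|=1.00322 >1
Interval (-18.0000, 0).

(-18.0000,0); λ=-3 ⇒ h* = (18)/3 = 6.0000.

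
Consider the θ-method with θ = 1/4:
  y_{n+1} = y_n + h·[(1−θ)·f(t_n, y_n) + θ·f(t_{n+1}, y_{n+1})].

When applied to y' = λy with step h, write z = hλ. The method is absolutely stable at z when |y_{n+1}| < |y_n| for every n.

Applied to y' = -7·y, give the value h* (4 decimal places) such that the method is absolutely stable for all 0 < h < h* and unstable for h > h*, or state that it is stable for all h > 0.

Test eqn y'=λy, z=hλ:
  y_{n+1} = y_n + z·[3/4·y_n + 1/4·y_{n+1}] ⇒ (1 − 1/4z)y_{n+1} = (1 + 3/4z)y_n
  so R(z) = (1 + 3/4z)/(1 − 1/4z).

Find x<0 with |R(x)|<1.
x=-1.46: |R|=0.0696
R=−1: 1+3/4x = −1+1/4x ⇒ -1/2x=2 ⇒ x=2/(-1/2)=-4.0000
Confirm numerically:
  x=-3.403: |R|=0.83871 <1
  x=-2.727: |R|=0.62153 <1
  x=-2.248: |R|=0.43918 <1
  x=-4.589: |R|=1.13715 >1
  x=-4.528: |R|=1.12383 >1
  x=-4.474: |R|=1.11187 >1
So |R|<1 on (-4.0000, 0).

(-4.0000,0); λ=-7 ⇒ h* = (4)/7 = 0.5714.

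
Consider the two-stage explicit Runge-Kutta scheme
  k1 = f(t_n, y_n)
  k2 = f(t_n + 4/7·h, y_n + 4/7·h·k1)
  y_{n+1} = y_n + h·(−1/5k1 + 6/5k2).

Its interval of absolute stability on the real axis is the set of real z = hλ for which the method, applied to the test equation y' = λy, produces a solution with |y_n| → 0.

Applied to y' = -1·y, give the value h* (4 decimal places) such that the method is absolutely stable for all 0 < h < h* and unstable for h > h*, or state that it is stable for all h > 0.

With y'=λy (z=hλ):
  k1=λy_n ⇒ h·k1=z·y_n;  k2=λ(1+4/7z)y_n ⇒ h·k2=z(1+4/7z)y_n
  y_{n+1}/y_n = 1 − 1/5z + 6/5z(1+4/7z) = 1 + z + 24/35z²
  Hence R(z) = 1 + z + 24/35z².

Find x<0 with |R(x)|<1.
x=-1.27: |R|=0.8360
R=1: x+24/35x²=0 ⇒ x=−35/24=-1.4583; min R=1−1/(4·24/35)=0.6354>−1
Confirm numerically:
  x=-1.222: |R|=0.80197 <1
  x=-1.116: |R|=0.73803 <1
  x=-0.938: |R|=0.66532 <1
  x=-0.803: |R|=0.63915 <1
  x=-1.991: |R|=1.72723 >1
  x=-1.884: |R|=1.54991 >1
  x=-1.630: |R|=1.19187 >1
So |R|<1 on (-1.4583, 0).

(-1.4583,0); λ=-1 ⇒ h* = (35/24)/1 = 1.4583.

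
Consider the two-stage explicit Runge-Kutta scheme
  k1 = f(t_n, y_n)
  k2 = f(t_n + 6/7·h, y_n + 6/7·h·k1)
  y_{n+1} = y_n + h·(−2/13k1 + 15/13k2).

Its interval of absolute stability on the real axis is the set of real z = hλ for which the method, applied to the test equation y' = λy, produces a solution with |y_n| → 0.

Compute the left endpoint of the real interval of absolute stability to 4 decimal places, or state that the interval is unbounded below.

Test eqn y'=λy, z=hλ:
  k1=λy_n ⇒ h·k1=z·y_n;  k2=λ(1+6/7z)y_n ⇒ h·k2=z(1+6/7z)y_n
  y_{n+1}/y_n = 1 − 2/13z + 15/13z(1+6/7z) = 1 + z + 90/91z²
  ⇒ R(z) = 1 + z + 90/91z².

Boundary: |R(x)|=1, x<0.
x=-1.22: |R|=1.2520
R=1: x+90/91x²=0 ⇒ x=−91/90=-1.0111; min R=1−1/(4·90/91)=0.7472>−1
Confirm numerically:
  x=-0.830: |R|=0.85133 <1
  x=-0.753: |R|=0.80778 <1
  x=-0.624: |R|=0.76110 <1
  x=-0.465: |R|=0.74885 <1
  x=-1.434: |R|=1.59976 >1
  x=-1.271: |R|=1.32669 >1
Stable set (-1.0111, 0).

left endpoint -1.0111.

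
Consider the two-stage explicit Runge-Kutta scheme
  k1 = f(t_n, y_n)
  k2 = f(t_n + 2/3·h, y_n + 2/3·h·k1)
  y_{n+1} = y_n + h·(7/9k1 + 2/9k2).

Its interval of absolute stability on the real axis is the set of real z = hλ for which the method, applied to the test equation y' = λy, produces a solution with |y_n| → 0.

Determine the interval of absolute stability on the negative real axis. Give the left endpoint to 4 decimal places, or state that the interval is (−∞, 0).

(-6.7500, 0).

Set f=λy, z=hλ:
  k1=λy_n ⇒ h·k1=z·y_n;  k2=λ(1+2/3z)y_n ⇒ h·k2=z(1+2/3z)y_n
  y_{n+1}/y_n = 1 + 7/9z + 2/9z(1+2/3z) = 1 + z + 4/27z²
  R(z) = 1 + z + 4/27z².

Find x<0 with |R(x)|<1.
x=-1.02: |R|=0.1341
R=1: x+4/27x²=0 ⇒ x=−27/4=-6.7500; min R=1−1/(4·4/27)=-0.6875>−1
Confirm numerically:
  x=-6.223: |R|=0.51415 <1
  x=-5.788: |R|=0.17510 <1
  x=-4.574: |R|=0.47452 <1
  x=-7.341: |R|=1.64275 >1
  x=-6.944: |R|=1.19958 >1
  x=-6.882: |R|=1.13458 >1
Interval (-6.7500, 0).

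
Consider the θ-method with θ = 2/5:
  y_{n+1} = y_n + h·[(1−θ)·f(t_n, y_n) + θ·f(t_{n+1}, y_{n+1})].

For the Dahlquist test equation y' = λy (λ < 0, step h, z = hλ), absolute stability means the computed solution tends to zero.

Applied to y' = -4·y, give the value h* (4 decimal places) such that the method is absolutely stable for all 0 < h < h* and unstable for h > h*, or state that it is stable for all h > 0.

(-10.0000,0); λ=-4 ⇒ h* = (10)/4 = 2.5000.

On y'=λy, z=hλ:
  y_{n+1} = y_n + z·[3/5·y_n + 2/5·y_{n+1}] ⇒ (1 − 2/5z)y_{n+1} = (1 + 3/5z)y_n
  so R(z) = (1 + 3/5z)/(1 − 2/5z).

Solve |R(x)|<1 on ℝ⁻.
x=-1.32: |R|=0.1361
R=−1: 1+3/5x = −1+2/5x ⇒ -1/5x=2 ⇒ x=2/(-1/5)=-10.0000
Confirm numerically:
  x=-8.662: |R|=0.94006 <1
  x=-7.897: |R|=0.89887 <1
  x=-6.395: |R|=0.79736 <1
  x=-6.256: |R|=0.78620 <1
  x=-10.407: |R|=1.01577 >1
  x=-10.214: |R|=1.00842 >1
  x=-10.151: |R|=1.00597 >1
Interval (-10.0000, 0).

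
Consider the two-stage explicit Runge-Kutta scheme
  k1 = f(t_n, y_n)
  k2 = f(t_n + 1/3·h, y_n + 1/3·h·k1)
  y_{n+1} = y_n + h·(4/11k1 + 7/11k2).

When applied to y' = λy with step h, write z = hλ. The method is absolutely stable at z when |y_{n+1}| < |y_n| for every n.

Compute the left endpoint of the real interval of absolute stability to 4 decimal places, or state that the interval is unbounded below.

Test eqn y'=λy, z=hλ:
  k1=λy_n ⇒ h·k1=z·y_n;  k2=λ(1+1/3z)y_n ⇒ h·k2=z(1+1/3z)y_n
  y_{n+1}/y_n = 1 + 4/11z + 7/11z(1+1/3z) = 1 + z + 7/33z²
  R(z) = 1 + z + 7/33z².

Solve |R(x)|<1 on ℝ⁻.
x=-1.11: |R|=0.1514
R=1: x+7/33x²=0 ⇒ x=−33/7=-4.7143; min R=1−1/(4·7/33)=-0.1786>−1
Confirm numerically:
  x=-4.181: |R|=0.52704 <1
  x=-3.858: |R|=0.29925 <1
  x=-3.505: |R|=0.10091 <1
  x=-2.839: |R|=0.12932 <1
  x=-4.855: |R|=1.14491 >1
  x=-4.784: |R|=1.07075 >1
  x=-4.751: |R|=1.03700 >1
Interval (-4.7143, 0).

left endpoint -4.7143.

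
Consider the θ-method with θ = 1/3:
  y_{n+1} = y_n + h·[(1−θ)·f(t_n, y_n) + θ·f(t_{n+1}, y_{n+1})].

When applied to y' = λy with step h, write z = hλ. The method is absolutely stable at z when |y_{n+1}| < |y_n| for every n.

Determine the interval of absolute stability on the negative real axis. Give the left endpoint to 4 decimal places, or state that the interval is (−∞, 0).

Set f=λy, z=hλ:
  y_{n+1} = y_n + z·[2/3·y_n + 1/3·y_{n+1}] ⇒ (1 − 1/3z)y_{n+1} = (1 + 2/3z)y_n
  ⇒ R(z) = (1 + 2/3z)/(1 − 1/3z).

Solve |R(x)|<1 on ℝ⁻.
x=-1.69: |R|=0.0810
R=−1: 1+2/3x = −1+1/3x ⇒ -1/3x=2 ⇒ x=2/(-1/3)=-6.0000
Confirm numerically:
  x=-5.016: |R|=0.87725 <1
  x=-4.798: |R|=0.84586 <1
  x=-4.513: |R|=0.80208 <1
  x=-3.391: |R|=0.59177 <1
  x=-6.491: |R|=1.05173 >1
  x=-6.320: |R|=1.03433 >1
So |R|<1 on (-6.0000, 0).

(-6.0000, 0).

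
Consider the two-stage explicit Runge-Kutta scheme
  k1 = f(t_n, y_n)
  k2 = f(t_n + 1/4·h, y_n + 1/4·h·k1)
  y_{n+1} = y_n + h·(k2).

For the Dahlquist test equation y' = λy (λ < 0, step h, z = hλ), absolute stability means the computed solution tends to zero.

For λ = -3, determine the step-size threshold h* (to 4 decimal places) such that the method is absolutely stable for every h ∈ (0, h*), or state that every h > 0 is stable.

(-4.0000,0); λ=-3 ⇒ h* = (4)/3 = 1.3333.

On y'=λy, z=hλ:
  k1=λy_n ⇒ h·k1=z·y_n;  k2=λ(1+1/4z)y_n ⇒ h·k2=z(1+1/4z)y_n
  y_{n+1}/y_n = 1 + z(1+1/4z) = 1 + z + 1/4z²
  ⇒ R(z) = 1 + z + 1/4z².

Solve |R(x)|<1 on ℝ⁻.
x=-1.35: |R|=0.1056
R=1: x+1/4x²=0 ⇒ x=−4=-4.0000; min R=1−1/(4·1/4)=0.0000>−1
Confirm numerically:
  x=-3.881: |R|=0.88454 <1
  x=-3.581: |R|=0.62489 <1
  x=-2.508: |R|=0.06452 <1
  x=-2.272: |R|=0.01850 <1
  x=-4.476: |R|=1.53264 >1
  x=-4.455: |R|=1.50676 >1
  x=-4.392: |R|=1.43042 >1
Stable set (-4.0000, 0).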